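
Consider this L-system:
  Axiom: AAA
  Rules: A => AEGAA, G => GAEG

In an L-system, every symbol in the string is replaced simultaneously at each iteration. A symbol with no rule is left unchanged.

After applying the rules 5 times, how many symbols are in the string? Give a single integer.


Step 0: length = 3
Step 1: length = 15
Step 2: length = 60
Step 3: length = 225
Step 4: length = 825
Step 5: length = 3000

Answer: 3000


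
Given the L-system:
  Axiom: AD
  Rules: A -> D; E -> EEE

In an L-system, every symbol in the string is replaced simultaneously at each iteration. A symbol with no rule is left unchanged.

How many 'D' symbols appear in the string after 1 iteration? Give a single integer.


Answer: 2

Derivation:
Step 0: AD  (1 'D')
Step 1: DD  (2 'D')


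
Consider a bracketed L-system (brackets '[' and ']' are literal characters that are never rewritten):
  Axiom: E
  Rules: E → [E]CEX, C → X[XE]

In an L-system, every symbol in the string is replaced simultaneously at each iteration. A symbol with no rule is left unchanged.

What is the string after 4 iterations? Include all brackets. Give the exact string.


Answer: [[[[E]CEX]X[XE][E]CEXX]X[X[E]CEX][[E]CEX]X[XE][E]CEXXX]X[X[[E]CEX]X[XE][E]CEXX][[[E]CEX]X[XE][E]CEXX]X[X[E]CEX][[E]CEX]X[XE][E]CEXXXX

Derivation:
Step 0: E
Step 1: [E]CEX
Step 2: [[E]CEX]X[XE][E]CEXX
Step 3: [[[E]CEX]X[XE][E]CEXX]X[X[E]CEX][[E]CEX]X[XE][E]CEXXX
Step 4: [[[[E]CEX]X[XE][E]CEXX]X[X[E]CEX][[E]CEX]X[XE][E]CEXXX]X[X[[E]CEX]X[XE][E]CEXX][[[E]CEX]X[XE][E]CEXX]X[X[E]CEX][[E]CEX]X[XE][E]CEXXXX


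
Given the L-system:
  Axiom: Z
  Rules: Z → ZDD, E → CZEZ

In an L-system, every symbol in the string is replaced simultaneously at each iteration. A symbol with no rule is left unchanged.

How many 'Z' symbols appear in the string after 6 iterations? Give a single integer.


Step 0: Z  (1 'Z')
Step 1: ZDD  (1 'Z')
Step 2: ZDDDD  (1 'Z')
Step 3: ZDDDDDD  (1 'Z')
Step 4: ZDDDDDDDD  (1 'Z')
Step 5: ZDDDDDDDDDD  (1 'Z')
Step 6: ZDDDDDDDDDDDD  (1 'Z')

Answer: 1


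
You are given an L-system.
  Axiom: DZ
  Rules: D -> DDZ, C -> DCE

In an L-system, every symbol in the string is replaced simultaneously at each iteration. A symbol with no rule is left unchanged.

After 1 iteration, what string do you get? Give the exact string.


Answer: DDZZ

Derivation:
Step 0: DZ
Step 1: DDZZ


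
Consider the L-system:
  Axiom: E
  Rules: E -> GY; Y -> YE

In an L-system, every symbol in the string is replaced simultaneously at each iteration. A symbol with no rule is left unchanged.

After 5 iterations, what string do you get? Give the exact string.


Answer: GYEGYGYEGYEGY

Derivation:
Step 0: E
Step 1: GY
Step 2: GYE
Step 3: GYEGY
Step 4: GYEGYGYE
Step 5: GYEGYGYEGYEGY


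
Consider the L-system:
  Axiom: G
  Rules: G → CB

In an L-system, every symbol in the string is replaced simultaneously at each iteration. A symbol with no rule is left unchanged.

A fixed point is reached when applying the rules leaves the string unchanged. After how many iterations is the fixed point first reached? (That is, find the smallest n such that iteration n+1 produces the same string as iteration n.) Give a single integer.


Answer: 1

Derivation:
Step 0: G
Step 1: CB
Step 2: CB  (unchanged — fixed point at step 1)


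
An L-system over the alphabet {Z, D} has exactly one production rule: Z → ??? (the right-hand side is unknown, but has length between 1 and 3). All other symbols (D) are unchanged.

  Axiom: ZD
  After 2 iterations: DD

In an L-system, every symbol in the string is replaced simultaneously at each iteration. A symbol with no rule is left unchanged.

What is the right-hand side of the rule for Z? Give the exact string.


Trying Z → D:
  Step 0: ZD
  Step 1: DD
  Step 2: DD
Matches the given result.

Answer: D


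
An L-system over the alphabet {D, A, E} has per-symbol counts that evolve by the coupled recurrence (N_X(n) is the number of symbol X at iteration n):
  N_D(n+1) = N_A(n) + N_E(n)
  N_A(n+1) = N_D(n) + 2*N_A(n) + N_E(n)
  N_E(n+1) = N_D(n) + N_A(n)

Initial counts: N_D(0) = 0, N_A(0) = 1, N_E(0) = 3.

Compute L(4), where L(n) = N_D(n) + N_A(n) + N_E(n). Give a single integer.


Answer: 270

Derivation:
Step 0: N_D=0, N_A=1, N_E=3, L=4
Step 1: N_D=4, N_A=5, N_E=1, L=10
Step 2: N_D=6, N_A=15, N_E=9, L=30
Step 3: N_D=24, N_A=45, N_E=21, L=90
Step 4: N_D=66, N_A=135, N_E=69, L=270


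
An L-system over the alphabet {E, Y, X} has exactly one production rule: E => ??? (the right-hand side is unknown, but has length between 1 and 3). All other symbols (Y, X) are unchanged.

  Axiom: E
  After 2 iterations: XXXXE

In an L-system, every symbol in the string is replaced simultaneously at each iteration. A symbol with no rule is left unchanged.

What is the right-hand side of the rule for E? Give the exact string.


Trying E => XXE:
  Step 0: E
  Step 1: XXE
  Step 2: XXXXE
Matches the given result.

Answer: XXE


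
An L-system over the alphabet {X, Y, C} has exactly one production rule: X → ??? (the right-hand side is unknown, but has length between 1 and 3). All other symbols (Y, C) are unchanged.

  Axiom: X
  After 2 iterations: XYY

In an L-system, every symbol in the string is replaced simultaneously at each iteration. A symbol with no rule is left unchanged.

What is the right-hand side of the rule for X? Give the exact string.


Trying X → XY:
  Step 0: X
  Step 1: XY
  Step 2: XYY
Matches the given result.

Answer: XY


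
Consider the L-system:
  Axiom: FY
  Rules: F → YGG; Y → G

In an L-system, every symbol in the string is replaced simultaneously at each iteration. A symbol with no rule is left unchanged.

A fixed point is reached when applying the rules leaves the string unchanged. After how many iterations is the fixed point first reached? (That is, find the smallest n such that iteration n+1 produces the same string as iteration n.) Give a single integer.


Step 0: FY
Step 1: YGGG
Step 2: GGGG
Step 3: GGGG  (unchanged — fixed point at step 2)

Answer: 2


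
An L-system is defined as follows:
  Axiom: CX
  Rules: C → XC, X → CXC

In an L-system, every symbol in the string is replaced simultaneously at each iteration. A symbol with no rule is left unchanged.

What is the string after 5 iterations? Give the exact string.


Answer: XCCXCXCCXCXCCXCXCXCCXCXCCXCXCXCCXCXCCXCXCCXCXCXCCXCXCCXCXCXCCXCXCCXCXCCXCXCXCCXCXCCXCXCXCCXCXCCXCXCXCCXCXCCXCXCCXCXCXCCXCXCCXCXCXCCXCXCCXCXCCXCXCXCCXCXCCXCXCXCCXCXCCXCXC

Derivation:
Step 0: CX
Step 1: XCCXC
Step 2: CXCXCXCCXCXC
Step 3: XCCXCXCCXCXCCXCXCXCCXCXCCXCXC
Step 4: CXCXCXCCXCXCCXCXCXCCXCXCCXCXCXCCXCXCCXCXCCXCXCXCCXCXCCXCXCXCCXCXCCXCXC
Step 5: XCCXCXCCXCXCCXCXCXCCXCXCCXCXCXCCXCXCCXCXCCXCXCXCCXCXCCXCXCXCCXCXCCXCXCCXCXCXCCXCXCCXCXCXCCXCXCCXCXCXCCXCXCCXCXCCXCXCXCCXCXCCXCXCXCCXCXCCXCXCCXCXCXCCXCXCCXCXCXCCXCXCCXCXC


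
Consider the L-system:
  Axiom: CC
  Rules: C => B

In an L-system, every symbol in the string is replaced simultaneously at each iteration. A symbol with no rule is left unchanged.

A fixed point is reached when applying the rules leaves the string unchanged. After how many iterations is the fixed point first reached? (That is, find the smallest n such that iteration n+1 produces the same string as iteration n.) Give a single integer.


Step 0: CC
Step 1: BB
Step 2: BB  (unchanged — fixed point at step 1)

Answer: 1


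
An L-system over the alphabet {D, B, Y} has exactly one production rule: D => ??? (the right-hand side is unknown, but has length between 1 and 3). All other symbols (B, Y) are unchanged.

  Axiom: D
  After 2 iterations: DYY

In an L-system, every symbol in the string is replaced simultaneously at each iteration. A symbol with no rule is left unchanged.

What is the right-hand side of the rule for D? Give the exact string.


Trying D => DY:
  Step 0: D
  Step 1: DY
  Step 2: DYY
Matches the given result.

Answer: DY


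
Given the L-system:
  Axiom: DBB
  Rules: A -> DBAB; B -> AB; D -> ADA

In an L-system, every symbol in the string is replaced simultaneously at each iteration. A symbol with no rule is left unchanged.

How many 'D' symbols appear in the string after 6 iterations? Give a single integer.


Answer: 365

Derivation:
Final string: DBABADADBABDBABABADAABDBABABDBABABADAABDBABABDBABADADBABADAABDBABABDBABADADBABDBABABADAABDBABABDBABABDBABADADBABDBABABADAABDBABABDBABABADAABDBABABDBABABADAABDBABABDBABADADBABADAABDBABABADAABDBABABDBABABDBABADADBABDBABABADAABDBABABDBABABADAABDBABABDBABABDBABADADBABDBABABADAABDBABABDBABABADAABDBABABDBABABADAABDBABABDBABADADBABADAABDBABABADAABDBABABDBABABDBABADADBABDBABABADAABDBABABDBABABADAABDBABABDBABABDBABADADBABDBABABADAABDBABABDBABABADAABDBABABDBABADADBABADAABDBABABDBABADADBABDBABABADAABDBABABDBABABADAABDBABABDBABADADBABADAABDBABABADAABDBABABDBABABDBABADADBABDBABABADAABDBABABDBABABADAABDBABABDBABABDBABADADBABDBABABADAABDBABABDBABABADAABDBABABDBABADADBABADAABDBABABDBABADADBABDBABABADAABDBABABDBABABDBABADADBABDBABABADAABDBABABDBABABADAABDBABABDBABABADAABDBABABDBABADADBABADAABDBABABADAABDBABABDBABABDBABADADBABDBABABADAABDBABABDBABABADAABDBABABDBABABDBABADADBABDBABABADAABDBABABDBABABADAABDBABABDBABABDBABADADBABDBABABADAABDBABABDBABABADAABDBABABDBABADADBABADAABDBABABDBABADADBABDBABABADAABDBABABDBABABDBABADADBABDBABABADAABDBABABDBABABADAABDBABABDBABABADAABDBABABDBABADADBABADAABDBABABADAABDBABABDBABABDBABADADBABDBABABADAABDBABABDBABABADAABDBABABDBABABDBABADADBABDBABABADAABDBABABDBABABADAABDBABABDBABABADAABDBABABDBABADADBABADAABDBABABADAABDBABABDBABABDBABADADBABDBABABADAABDBABABDBABABADAABDBABABDBABABDBABADADBABDBABABADAABDBABABDBABABADAABDBABABDBABABDBABADADBABDBABABADAABDBABABDBABABADAABDBABABDBABADADBABADAABDBABABDBABADADBABDBABABADAABDBABABDBABABDBABADADBABDBABABADAABDBABABDBABABADAABDBABABDBABABADAABDBABABDBABADADBABADAABDBABABADAABDBABABDBABABDBABADADBABDBABABADAABDBABABDBABABADAABDBABABDBABABDBABADADBABDBABABADAABDBABABDBABABADAABDBABABDBABABADAABDBABABDBABADADBABADAABDBABABADAABDBABABDBABABDBABADADBABDBABABADAABDBABABDBABABADAABDBABABDBABABDBABADADBABDBABABADAABDBABABDBABABADAABDBABABDBABAB
Count of 'D': 365


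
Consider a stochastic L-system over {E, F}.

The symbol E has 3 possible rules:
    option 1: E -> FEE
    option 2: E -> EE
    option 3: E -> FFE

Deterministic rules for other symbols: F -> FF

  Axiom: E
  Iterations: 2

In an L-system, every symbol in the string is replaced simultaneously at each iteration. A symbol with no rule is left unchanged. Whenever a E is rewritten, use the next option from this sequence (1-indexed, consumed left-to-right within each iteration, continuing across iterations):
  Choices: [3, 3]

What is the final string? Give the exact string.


Answer: FFFFFFE

Derivation:
Step 0: E
Step 1: FFE  (used choices [3])
Step 2: FFFFFFE  (used choices [3])


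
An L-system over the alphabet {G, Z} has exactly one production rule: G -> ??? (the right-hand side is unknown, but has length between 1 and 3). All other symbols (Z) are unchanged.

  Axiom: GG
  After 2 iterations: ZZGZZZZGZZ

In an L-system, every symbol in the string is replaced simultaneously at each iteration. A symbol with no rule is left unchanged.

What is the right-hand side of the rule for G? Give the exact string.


Trying G -> ZGZ:
  Step 0: GG
  Step 1: ZGZZGZ
  Step 2: ZZGZZZZGZZ
Matches the given result.

Answer: ZGZ


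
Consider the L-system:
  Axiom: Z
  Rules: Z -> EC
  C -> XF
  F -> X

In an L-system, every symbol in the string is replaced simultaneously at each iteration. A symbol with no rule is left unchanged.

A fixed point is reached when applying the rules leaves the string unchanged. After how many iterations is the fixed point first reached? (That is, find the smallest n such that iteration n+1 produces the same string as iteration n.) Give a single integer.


Step 0: Z
Step 1: EC
Step 2: EXF
Step 3: EXX
Step 4: EXX  (unchanged — fixed point at step 3)

Answer: 3


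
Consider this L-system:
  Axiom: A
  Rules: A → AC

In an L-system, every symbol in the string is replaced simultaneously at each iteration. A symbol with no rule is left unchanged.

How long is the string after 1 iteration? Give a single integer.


Step 0: length = 1
Step 1: length = 2

Answer: 2


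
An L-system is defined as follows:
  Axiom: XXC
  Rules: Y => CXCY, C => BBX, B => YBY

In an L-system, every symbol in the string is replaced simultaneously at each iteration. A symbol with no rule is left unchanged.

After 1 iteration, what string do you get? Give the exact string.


Answer: XXBBX

Derivation:
Step 0: XXC
Step 1: XXBBX


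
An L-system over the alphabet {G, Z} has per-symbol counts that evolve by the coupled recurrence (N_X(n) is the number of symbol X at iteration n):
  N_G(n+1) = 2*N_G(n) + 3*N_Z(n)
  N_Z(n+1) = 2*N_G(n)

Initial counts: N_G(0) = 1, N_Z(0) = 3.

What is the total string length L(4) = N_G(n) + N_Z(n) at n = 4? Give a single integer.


Answer: 656

Derivation:
Step 0: N_G=1, N_Z=3, L=4
Step 1: N_G=11, N_Z=2, L=13
Step 2: N_G=28, N_Z=22, L=50
Step 3: N_G=122, N_Z=56, L=178
Step 4: N_G=412, N_Z=244, L=656


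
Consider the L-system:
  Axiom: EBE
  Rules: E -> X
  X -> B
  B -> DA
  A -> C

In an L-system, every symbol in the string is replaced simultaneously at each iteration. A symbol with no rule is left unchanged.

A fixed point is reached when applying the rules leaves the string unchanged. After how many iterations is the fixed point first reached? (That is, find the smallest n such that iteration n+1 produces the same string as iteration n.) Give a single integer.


Step 0: EBE
Step 1: XDAX
Step 2: BDCB
Step 3: DADCDA
Step 4: DCDCDC
Step 5: DCDCDC  (unchanged — fixed point at step 4)

Answer: 4


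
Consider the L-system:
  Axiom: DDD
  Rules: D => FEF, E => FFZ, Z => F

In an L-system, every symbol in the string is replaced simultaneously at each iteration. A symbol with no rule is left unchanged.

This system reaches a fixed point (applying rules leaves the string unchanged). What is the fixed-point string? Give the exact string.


Step 0: DDD
Step 1: FEFFEFFEF
Step 2: FFFZFFFFZFFFFZF
Step 3: FFFFFFFFFFFFFFF
Step 4: FFFFFFFFFFFFFFF  (unchanged — fixed point at step 3)

Answer: FFFFFFFFFFFFFFF


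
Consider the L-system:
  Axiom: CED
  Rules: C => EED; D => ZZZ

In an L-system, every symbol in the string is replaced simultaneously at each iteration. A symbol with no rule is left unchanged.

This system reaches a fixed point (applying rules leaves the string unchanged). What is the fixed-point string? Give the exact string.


Step 0: CED
Step 1: EEDEZZZ
Step 2: EEZZZEZZZ
Step 3: EEZZZEZZZ  (unchanged — fixed point at step 2)

Answer: EEZZZEZZZ


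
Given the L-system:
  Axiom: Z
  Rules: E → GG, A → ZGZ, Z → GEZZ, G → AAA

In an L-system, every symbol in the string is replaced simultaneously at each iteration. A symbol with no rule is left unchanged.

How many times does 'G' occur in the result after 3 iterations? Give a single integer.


Answer: 11

Derivation:
Step 0: Z  (0 'G')
Step 1: GEZZ  (1 'G')
Step 2: AAAGGGEZZGEZZ  (4 'G')
Step 3: ZGZZGZZGZAAAAAAAAAGGGEZZGEZZAAAGGGEZZGEZZ  (11 'G')


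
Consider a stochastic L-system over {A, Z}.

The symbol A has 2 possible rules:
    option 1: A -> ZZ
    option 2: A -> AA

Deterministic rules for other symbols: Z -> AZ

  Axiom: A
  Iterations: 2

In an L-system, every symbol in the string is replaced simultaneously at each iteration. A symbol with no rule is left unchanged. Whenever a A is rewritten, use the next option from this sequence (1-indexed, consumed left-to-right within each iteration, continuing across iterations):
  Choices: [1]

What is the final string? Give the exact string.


Answer: AZAZ

Derivation:
Step 0: A
Step 1: ZZ  (used choices [1])
Step 2: AZAZ  (used choices [])


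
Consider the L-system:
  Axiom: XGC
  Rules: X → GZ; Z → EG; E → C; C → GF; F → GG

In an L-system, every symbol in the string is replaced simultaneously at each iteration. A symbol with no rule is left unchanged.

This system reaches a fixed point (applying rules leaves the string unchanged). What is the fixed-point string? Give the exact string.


Step 0: XGC
Step 1: GZGGF
Step 2: GEGGGGG
Step 3: GCGGGGG
Step 4: GGFGGGGG
Step 5: GGGGGGGGG
Step 6: GGGGGGGGG  (unchanged — fixed point at step 5)

Answer: GGGGGGGGG


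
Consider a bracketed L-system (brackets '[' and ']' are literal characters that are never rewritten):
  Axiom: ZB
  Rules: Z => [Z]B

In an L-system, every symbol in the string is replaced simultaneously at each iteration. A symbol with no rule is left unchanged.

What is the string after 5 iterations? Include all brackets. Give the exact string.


Step 0: ZB
Step 1: [Z]BB
Step 2: [[Z]B]BB
Step 3: [[[Z]B]B]BB
Step 4: [[[[Z]B]B]B]BB
Step 5: [[[[[Z]B]B]B]B]BB

Answer: [[[[[Z]B]B]B]B]BB


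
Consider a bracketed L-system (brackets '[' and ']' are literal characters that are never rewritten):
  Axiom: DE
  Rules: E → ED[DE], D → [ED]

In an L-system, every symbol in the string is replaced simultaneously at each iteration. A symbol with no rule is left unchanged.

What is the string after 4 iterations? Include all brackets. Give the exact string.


Answer: [ED[DE][ED][[ED]ED[DE]][ED[DE][ED]][[ED[DE][ED]]ED[DE][ED][[ED]ED[DE]]][ED[DE][ED][[ED]ED[DE]][ED[DE][ED]]]]ED[DE][ED][[ED]ED[DE]][ED[DE][ED]][[ED[DE][ED]]ED[DE][ED][[ED]ED[DE]]][ED[DE][ED][[ED]ED[DE]][ED[DE][ED]]][[ED[DE][ED][[ED]ED[DE]][ED[DE][ED]]]ED[DE][ED][[ED]ED[DE]][ED[DE][ED]][[ED[DE][ED]]ED[DE][ED][[ED]ED[DE]]]]

Derivation:
Step 0: DE
Step 1: [ED]ED[DE]
Step 2: [ED[DE][ED]]ED[DE][ED][[ED]ED[DE]]
Step 3: [ED[DE][ED][[ED]ED[DE]][ED[DE][ED]]]ED[DE][ED][[ED]ED[DE]][ED[DE][ED]][[ED[DE][ED]]ED[DE][ED][[ED]ED[DE]]]
Step 4: [ED[DE][ED][[ED]ED[DE]][ED[DE][ED]][[ED[DE][ED]]ED[DE][ED][[ED]ED[DE]]][ED[DE][ED][[ED]ED[DE]][ED[DE][ED]]]]ED[DE][ED][[ED]ED[DE]][ED[DE][ED]][[ED[DE][ED]]ED[DE][ED][[ED]ED[DE]]][ED[DE][ED][[ED]ED[DE]][ED[DE][ED]]][[ED[DE][ED][[ED]ED[DE]][ED[DE][ED]]]ED[DE][ED][[ED]ED[DE]][ED[DE][ED]][[ED[DE][ED]]ED[DE][ED][[ED]ED[DE]]]]


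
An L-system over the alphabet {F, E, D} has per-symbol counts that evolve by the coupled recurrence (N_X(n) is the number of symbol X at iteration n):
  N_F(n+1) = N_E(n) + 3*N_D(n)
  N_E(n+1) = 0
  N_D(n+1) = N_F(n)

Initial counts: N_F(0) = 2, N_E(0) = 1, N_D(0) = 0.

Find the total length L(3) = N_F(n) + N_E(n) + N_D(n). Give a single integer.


Answer: 9

Derivation:
Step 0: N_F=2, N_E=1, N_D=0, L=3
Step 1: N_F=1, N_E=0, N_D=2, L=3
Step 2: N_F=6, N_E=0, N_D=1, L=7
Step 3: N_F=3, N_E=0, N_D=6, L=9


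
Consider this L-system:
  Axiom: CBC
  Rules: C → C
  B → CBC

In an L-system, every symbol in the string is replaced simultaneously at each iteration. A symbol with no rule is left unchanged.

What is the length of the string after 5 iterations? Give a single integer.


Step 0: length = 3
Step 1: length = 5
Step 2: length = 7
Step 3: length = 9
Step 4: length = 11
Step 5: length = 13

Answer: 13


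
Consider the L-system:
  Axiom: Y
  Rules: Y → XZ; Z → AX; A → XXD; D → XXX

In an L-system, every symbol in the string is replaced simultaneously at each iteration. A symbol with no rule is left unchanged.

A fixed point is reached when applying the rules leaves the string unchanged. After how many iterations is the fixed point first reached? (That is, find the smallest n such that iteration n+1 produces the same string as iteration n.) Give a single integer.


Answer: 4

Derivation:
Step 0: Y
Step 1: XZ
Step 2: XAX
Step 3: XXXDX
Step 4: XXXXXXX
Step 5: XXXXXXX  (unchanged — fixed point at step 4)


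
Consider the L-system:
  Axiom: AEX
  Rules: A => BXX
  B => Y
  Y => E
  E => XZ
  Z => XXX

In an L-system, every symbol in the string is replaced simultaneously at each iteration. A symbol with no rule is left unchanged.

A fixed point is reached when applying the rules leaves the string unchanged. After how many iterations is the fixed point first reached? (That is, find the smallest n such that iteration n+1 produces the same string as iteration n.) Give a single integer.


Answer: 5

Derivation:
Step 0: AEX
Step 1: BXXXZX
Step 2: YXXXXXXX
Step 3: EXXXXXXX
Step 4: XZXXXXXXX
Step 5: XXXXXXXXXXX
Step 6: XXXXXXXXXXX  (unchanged — fixed point at step 5)


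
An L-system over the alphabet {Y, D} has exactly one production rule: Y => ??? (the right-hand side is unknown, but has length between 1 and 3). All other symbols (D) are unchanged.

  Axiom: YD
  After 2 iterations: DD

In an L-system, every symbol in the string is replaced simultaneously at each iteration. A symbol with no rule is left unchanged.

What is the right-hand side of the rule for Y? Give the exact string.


Trying Y => D:
  Step 0: YD
  Step 1: DD
  Step 2: DD
Matches the given result.

Answer: D


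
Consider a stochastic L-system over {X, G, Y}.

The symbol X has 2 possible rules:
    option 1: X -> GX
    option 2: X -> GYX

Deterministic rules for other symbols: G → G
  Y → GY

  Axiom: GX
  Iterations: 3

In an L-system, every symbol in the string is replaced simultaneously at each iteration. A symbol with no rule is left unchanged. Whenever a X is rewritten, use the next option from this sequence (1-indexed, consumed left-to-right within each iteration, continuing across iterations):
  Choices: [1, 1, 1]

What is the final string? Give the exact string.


Step 0: GX
Step 1: GGX  (used choices [1])
Step 2: GGGX  (used choices [1])
Step 3: GGGGX  (used choices [1])

Answer: GGGGX


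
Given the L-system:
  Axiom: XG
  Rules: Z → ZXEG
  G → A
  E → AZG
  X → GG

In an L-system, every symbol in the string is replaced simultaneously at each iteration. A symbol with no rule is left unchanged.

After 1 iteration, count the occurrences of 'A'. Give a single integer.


Answer: 1

Derivation:
Step 0: XG  (0 'A')
Step 1: GGA  (1 'A')


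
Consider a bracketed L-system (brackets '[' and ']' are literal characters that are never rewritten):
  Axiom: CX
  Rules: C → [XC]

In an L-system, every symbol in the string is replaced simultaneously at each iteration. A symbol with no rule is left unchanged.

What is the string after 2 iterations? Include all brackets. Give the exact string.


Step 0: CX
Step 1: [XC]X
Step 2: [X[XC]]X

Answer: [X[XC]]X


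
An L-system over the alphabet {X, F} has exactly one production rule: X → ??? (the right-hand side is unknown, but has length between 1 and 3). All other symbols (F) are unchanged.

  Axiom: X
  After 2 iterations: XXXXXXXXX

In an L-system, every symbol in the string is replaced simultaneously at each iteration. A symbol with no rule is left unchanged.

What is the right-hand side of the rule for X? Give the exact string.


Answer: XXX

Derivation:
Trying X → XXX:
  Step 0: X
  Step 1: XXX
  Step 2: XXXXXXXXX
Matches the given result.


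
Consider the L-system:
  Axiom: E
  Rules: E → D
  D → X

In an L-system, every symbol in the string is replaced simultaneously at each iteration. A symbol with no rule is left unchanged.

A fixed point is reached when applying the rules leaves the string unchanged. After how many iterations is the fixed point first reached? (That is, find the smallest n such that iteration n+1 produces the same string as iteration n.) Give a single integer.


Answer: 2

Derivation:
Step 0: E
Step 1: D
Step 2: X
Step 3: X  (unchanged — fixed point at step 2)


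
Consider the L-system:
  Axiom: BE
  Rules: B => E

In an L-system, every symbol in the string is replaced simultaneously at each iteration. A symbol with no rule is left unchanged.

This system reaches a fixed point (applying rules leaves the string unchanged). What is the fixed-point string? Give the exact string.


Answer: EE

Derivation:
Step 0: BE
Step 1: EE
Step 2: EE  (unchanged — fixed point at step 1)


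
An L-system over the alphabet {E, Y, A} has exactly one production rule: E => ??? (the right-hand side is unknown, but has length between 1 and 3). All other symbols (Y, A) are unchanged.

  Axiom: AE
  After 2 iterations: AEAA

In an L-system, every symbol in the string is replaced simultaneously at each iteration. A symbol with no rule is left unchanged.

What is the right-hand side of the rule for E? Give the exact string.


Answer: EA

Derivation:
Trying E => EA:
  Step 0: AE
  Step 1: AEA
  Step 2: AEAA
Matches the given result.


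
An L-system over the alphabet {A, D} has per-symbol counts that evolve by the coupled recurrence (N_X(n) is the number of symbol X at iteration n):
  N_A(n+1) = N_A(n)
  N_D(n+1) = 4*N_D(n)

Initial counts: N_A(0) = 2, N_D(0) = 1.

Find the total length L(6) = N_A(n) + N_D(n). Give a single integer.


Answer: 4098

Derivation:
Step 0: N_A=2, N_D=1, L=3
Step 1: N_A=2, N_D=4, L=6
Step 2: N_A=2, N_D=16, L=18
Step 3: N_A=2, N_D=64, L=66
Step 4: N_A=2, N_D=256, L=258
Step 5: N_A=2, N_D=1024, L=1026
Step 6: N_A=2, N_D=4096, L=4098


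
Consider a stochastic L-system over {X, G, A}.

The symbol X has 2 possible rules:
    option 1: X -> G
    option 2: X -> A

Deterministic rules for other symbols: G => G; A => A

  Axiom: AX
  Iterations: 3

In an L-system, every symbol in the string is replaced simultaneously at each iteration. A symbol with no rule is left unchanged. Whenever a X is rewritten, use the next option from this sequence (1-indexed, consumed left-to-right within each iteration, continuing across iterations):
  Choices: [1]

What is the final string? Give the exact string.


Answer: AG

Derivation:
Step 0: AX
Step 1: AG  (used choices [1])
Step 2: AG  (used choices [])
Step 3: AG  (used choices [])


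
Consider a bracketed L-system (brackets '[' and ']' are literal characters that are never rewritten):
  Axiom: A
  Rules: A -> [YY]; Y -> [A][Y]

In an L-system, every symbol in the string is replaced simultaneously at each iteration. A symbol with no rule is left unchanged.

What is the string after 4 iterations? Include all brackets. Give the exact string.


Answer: [[[[A][Y][A][Y]]][[[YY]][[A][Y]]][[[A][Y][A][Y]]][[[YY]][[A][Y]]]]

Derivation:
Step 0: A
Step 1: [YY]
Step 2: [[A][Y][A][Y]]
Step 3: [[[YY]][[A][Y]][[YY]][[A][Y]]]
Step 4: [[[[A][Y][A][Y]]][[[YY]][[A][Y]]][[[A][Y][A][Y]]][[[YY]][[A][Y]]]]


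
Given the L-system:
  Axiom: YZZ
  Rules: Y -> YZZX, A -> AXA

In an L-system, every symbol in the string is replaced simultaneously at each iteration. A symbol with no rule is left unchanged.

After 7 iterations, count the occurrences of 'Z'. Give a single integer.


Step 0: YZZ  (2 'Z')
Step 1: YZZXZZ  (4 'Z')
Step 2: YZZXZZXZZ  (6 'Z')
Step 3: YZZXZZXZZXZZ  (8 'Z')
Step 4: YZZXZZXZZXZZXZZ  (10 'Z')
Step 5: YZZXZZXZZXZZXZZXZZ  (12 'Z')
Step 6: YZZXZZXZZXZZXZZXZZXZZ  (14 'Z')
Step 7: YZZXZZXZZXZZXZZXZZXZZXZZ  (16 'Z')

Answer: 16


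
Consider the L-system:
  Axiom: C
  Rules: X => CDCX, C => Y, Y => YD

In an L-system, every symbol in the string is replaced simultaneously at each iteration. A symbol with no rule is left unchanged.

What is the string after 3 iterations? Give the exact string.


Step 0: C
Step 1: Y
Step 2: YD
Step 3: YDD

Answer: YDD


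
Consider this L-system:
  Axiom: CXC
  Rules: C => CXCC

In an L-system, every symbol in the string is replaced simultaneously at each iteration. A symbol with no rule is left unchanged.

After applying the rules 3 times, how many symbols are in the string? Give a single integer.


Answer: 81

Derivation:
Step 0: length = 3
Step 1: length = 9
Step 2: length = 27
Step 3: length = 81


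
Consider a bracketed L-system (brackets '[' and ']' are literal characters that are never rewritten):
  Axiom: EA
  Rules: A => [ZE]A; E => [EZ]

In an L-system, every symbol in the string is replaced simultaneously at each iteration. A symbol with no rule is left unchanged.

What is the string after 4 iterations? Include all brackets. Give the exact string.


Step 0: EA
Step 1: [EZ][ZE]A
Step 2: [[EZ]Z][Z[EZ]][ZE]A
Step 3: [[[EZ]Z]Z][Z[[EZ]Z]][Z[EZ]][ZE]A
Step 4: [[[[EZ]Z]Z]Z][Z[[[EZ]Z]Z]][Z[[EZ]Z]][Z[EZ]][ZE]A

Answer: [[[[EZ]Z]Z]Z][Z[[[EZ]Z]Z]][Z[[EZ]Z]][Z[EZ]][ZE]A


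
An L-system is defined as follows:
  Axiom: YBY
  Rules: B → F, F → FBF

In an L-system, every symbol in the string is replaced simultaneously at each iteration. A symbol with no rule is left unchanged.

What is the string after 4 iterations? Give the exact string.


Answer: YFBFFFBFFBFFBFFFBFY

Derivation:
Step 0: YBY
Step 1: YFY
Step 2: YFBFY
Step 3: YFBFFFBFY
Step 4: YFBFFFBFFBFFBFFFBFY


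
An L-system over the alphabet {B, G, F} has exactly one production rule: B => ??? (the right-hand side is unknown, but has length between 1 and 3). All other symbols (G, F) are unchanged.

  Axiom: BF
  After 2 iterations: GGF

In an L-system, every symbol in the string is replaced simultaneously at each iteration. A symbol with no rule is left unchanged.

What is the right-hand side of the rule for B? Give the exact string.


Trying B => GG:
  Step 0: BF
  Step 1: GGF
  Step 2: GGF
Matches the given result.

Answer: GG


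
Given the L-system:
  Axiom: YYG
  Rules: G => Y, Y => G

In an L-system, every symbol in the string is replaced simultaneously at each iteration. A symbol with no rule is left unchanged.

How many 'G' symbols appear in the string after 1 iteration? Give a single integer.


Answer: 2

Derivation:
Step 0: YYG  (1 'G')
Step 1: GGY  (2 'G')


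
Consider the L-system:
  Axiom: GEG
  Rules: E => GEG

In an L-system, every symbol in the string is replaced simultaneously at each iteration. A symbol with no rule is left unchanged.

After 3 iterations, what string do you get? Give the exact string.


Answer: GGGGEGGGG

Derivation:
Step 0: GEG
Step 1: GGEGG
Step 2: GGGEGGG
Step 3: GGGGEGGGG


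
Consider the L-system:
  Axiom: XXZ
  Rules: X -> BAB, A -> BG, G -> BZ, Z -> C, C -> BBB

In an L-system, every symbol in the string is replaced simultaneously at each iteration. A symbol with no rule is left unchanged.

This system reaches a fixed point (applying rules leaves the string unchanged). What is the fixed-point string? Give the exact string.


Answer: BBBBBBBBBBBBBBBBB

Derivation:
Step 0: XXZ
Step 1: BABBABC
Step 2: BBGBBBGBBBB
Step 3: BBBZBBBBZBBBB
Step 4: BBBCBBBBCBBBB
Step 5: BBBBBBBBBBBBBBBBB
Step 6: BBBBBBBBBBBBBBBBB  (unchanged — fixed point at step 5)


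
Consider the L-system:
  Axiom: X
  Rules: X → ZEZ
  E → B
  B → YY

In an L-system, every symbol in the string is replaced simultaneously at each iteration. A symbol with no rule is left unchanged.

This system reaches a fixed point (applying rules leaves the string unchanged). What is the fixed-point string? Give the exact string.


Answer: ZYYZ

Derivation:
Step 0: X
Step 1: ZEZ
Step 2: ZBZ
Step 3: ZYYZ
Step 4: ZYYZ  (unchanged — fixed point at step 3)


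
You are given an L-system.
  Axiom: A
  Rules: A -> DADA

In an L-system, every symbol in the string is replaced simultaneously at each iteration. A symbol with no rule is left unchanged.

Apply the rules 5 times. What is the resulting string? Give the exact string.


Step 0: A
Step 1: DADA
Step 2: DDADADDADA
Step 3: DDDADADDADADDDADADDADA
Step 4: DDDDADADDADADDDADADDADADDDDADADDADADDDADADDADA
Step 5: DDDDDADADDADADDDADADDADADDDDADADDADADDDADADDADADDDDDADADDADADDDADADDADADDDDADADDADADDDADADDADA

Answer: DDDDDADADDADADDDADADDADADDDDADADDADADDDADADDADADDDDDADADDADADDDADADDADADDDDADADDADADDDADADDADA


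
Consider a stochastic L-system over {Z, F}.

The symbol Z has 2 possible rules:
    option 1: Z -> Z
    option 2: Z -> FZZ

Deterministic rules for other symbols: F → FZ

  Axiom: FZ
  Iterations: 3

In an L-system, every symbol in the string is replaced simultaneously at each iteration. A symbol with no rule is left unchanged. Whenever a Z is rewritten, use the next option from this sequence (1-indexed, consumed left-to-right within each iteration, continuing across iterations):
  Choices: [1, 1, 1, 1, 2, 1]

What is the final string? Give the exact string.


Answer: FZZFZZZ

Derivation:
Step 0: FZ
Step 1: FZZ  (used choices [1])
Step 2: FZZZ  (used choices [1, 1])
Step 3: FZZFZZZ  (used choices [1, 2, 1])


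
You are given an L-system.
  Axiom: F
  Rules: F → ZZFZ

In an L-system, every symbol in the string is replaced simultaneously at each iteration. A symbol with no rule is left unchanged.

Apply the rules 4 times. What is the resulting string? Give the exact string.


Step 0: F
Step 1: ZZFZ
Step 2: ZZZZFZZ
Step 3: ZZZZZZFZZZ
Step 4: ZZZZZZZZFZZZZ

Answer: ZZZZZZZZFZZZZ


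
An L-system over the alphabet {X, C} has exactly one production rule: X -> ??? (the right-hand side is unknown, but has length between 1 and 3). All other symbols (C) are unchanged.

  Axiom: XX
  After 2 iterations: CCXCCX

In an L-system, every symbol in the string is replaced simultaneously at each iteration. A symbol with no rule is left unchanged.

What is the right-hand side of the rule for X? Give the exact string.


Trying X -> CX:
  Step 0: XX
  Step 1: CXCX
  Step 2: CCXCCX
Matches the given result.

Answer: CX


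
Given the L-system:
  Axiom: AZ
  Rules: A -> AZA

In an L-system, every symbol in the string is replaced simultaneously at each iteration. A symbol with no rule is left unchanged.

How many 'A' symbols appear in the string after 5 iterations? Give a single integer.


Step 0: AZ  (1 'A')
Step 1: AZAZ  (2 'A')
Step 2: AZAZAZAZ  (4 'A')
Step 3: AZAZAZAZAZAZAZAZ  (8 'A')
Step 4: AZAZAZAZAZAZAZAZAZAZAZAZAZAZAZAZ  (16 'A')
Step 5: AZAZAZAZAZAZAZAZAZAZAZAZAZAZAZAZAZAZAZAZAZAZAZAZAZAZAZAZAZAZAZAZ  (32 'A')

Answer: 32


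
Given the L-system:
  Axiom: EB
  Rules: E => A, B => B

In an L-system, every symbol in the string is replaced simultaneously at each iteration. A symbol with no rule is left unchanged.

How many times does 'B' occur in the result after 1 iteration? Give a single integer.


Answer: 1

Derivation:
Step 0: EB  (1 'B')
Step 1: AB  (1 'B')


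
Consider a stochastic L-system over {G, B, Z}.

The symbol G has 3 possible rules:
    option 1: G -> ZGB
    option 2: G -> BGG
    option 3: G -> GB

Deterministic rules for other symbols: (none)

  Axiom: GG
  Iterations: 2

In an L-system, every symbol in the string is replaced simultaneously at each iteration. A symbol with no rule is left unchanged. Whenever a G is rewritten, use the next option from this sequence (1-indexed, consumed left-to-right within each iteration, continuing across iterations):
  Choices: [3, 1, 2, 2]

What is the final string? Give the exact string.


Answer: BGGBZBGGB

Derivation:
Step 0: GG
Step 1: GBZGB  (used choices [3, 1])
Step 2: BGGBZBGGB  (used choices [2, 2])


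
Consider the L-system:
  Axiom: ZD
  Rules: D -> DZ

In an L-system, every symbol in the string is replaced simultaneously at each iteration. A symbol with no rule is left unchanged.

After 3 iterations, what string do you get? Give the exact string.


Answer: ZDZZZ

Derivation:
Step 0: ZD
Step 1: ZDZ
Step 2: ZDZZ
Step 3: ZDZZZ


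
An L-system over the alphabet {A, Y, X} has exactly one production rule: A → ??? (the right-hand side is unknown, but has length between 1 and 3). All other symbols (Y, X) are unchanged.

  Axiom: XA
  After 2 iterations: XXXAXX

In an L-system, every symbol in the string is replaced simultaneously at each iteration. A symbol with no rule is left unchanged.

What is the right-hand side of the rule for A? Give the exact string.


Answer: XAX

Derivation:
Trying A → XAX:
  Step 0: XA
  Step 1: XXAX
  Step 2: XXXAXX
Matches the given result.


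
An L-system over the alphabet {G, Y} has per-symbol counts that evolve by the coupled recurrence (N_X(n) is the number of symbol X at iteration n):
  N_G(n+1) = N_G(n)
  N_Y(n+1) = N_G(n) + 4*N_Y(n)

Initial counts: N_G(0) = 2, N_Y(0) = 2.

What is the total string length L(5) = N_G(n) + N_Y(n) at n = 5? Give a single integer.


Answer: 2732

Derivation:
Step 0: N_G=2, N_Y=2, L=4
Step 1: N_G=2, N_Y=10, L=12
Step 2: N_G=2, N_Y=42, L=44
Step 3: N_G=2, N_Y=170, L=172
Step 4: N_G=2, N_Y=682, L=684
Step 5: N_G=2, N_Y=2730, L=2732


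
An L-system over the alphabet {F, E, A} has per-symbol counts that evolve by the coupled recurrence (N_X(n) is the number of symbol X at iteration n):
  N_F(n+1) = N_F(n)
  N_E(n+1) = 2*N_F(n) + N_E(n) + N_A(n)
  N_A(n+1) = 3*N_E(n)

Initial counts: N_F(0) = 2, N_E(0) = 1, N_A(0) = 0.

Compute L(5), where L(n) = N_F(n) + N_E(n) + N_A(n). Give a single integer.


Step 0: N_F=2, N_E=1, N_A=0, L=3
Step 1: N_F=2, N_E=5, N_A=3, L=10
Step 2: N_F=2, N_E=12, N_A=15, L=29
Step 3: N_F=2, N_E=31, N_A=36, L=69
Step 4: N_F=2, N_E=71, N_A=93, L=166
Step 5: N_F=2, N_E=168, N_A=213, L=383

Answer: 383


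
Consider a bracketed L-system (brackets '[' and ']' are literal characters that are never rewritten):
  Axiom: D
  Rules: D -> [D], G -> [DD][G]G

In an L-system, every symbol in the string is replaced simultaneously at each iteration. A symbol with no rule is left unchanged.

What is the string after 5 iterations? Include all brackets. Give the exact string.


Step 0: D
Step 1: [D]
Step 2: [[D]]
Step 3: [[[D]]]
Step 4: [[[[D]]]]
Step 5: [[[[[D]]]]]

Answer: [[[[[D]]]]]


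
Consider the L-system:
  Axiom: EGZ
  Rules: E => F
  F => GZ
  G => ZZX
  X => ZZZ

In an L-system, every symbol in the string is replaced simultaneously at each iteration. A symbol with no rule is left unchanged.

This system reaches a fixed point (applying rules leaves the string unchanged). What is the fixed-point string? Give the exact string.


Answer: ZZZZZZZZZZZZ

Derivation:
Step 0: EGZ
Step 1: FZZXZ
Step 2: GZZZZZZZ
Step 3: ZZXZZZZZZZ
Step 4: ZZZZZZZZZZZZ
Step 5: ZZZZZZZZZZZZ  (unchanged — fixed point at step 4)


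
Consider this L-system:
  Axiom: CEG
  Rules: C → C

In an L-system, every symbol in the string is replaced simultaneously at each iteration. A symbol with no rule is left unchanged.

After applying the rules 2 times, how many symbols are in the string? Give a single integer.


Step 0: length = 3
Step 1: length = 3
Step 2: length = 3

Answer: 3


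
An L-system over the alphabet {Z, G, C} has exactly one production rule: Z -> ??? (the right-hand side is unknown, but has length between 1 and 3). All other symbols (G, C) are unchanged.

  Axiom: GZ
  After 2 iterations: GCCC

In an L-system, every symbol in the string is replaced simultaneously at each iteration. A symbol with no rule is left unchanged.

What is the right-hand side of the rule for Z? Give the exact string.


Answer: CCC

Derivation:
Trying Z -> CCC:
  Step 0: GZ
  Step 1: GCCC
  Step 2: GCCC
Matches the given result.


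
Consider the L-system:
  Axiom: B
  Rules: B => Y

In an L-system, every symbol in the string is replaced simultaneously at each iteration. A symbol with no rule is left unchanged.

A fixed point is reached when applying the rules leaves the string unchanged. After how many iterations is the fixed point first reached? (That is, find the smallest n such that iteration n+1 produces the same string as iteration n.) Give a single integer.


Answer: 1

Derivation:
Step 0: B
Step 1: Y
Step 2: Y  (unchanged — fixed point at step 1)


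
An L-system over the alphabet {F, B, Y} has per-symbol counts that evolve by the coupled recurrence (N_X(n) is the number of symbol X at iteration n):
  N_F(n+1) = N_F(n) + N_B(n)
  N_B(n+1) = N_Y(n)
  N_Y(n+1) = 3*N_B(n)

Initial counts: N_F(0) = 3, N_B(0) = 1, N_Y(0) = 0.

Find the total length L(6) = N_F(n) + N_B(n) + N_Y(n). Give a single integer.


Answer: 43

Derivation:
Step 0: N_F=3, N_B=1, N_Y=0, L=4
Step 1: N_F=4, N_B=0, N_Y=3, L=7
Step 2: N_F=4, N_B=3, N_Y=0, L=7
Step 3: N_F=7, N_B=0, N_Y=9, L=16
Step 4: N_F=7, N_B=9, N_Y=0, L=16
Step 5: N_F=16, N_B=0, N_Y=27, L=43
Step 6: N_F=16, N_B=27, N_Y=0, L=43


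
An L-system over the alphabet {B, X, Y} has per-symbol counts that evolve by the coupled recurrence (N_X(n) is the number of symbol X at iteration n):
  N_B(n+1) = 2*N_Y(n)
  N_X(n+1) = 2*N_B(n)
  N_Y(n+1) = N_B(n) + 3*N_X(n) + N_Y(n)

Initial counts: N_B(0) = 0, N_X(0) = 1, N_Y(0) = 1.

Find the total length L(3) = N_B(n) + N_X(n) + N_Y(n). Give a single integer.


Step 0: N_B=0, N_X=1, N_Y=1, L=2
Step 1: N_B=2, N_X=0, N_Y=4, L=6
Step 2: N_B=8, N_X=4, N_Y=6, L=18
Step 3: N_B=12, N_X=16, N_Y=26, L=54

Answer: 54
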